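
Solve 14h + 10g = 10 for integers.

Step 1: Check solvability.
gcd(14, 10) = 2
Since 2 divides 10, solutions exist.

Step 2: Apply extended Euclidean algorithm to find gcd.
We find integers such that 14*x0 + 10*y0 = 2

Step 3: Scale the particular solution.
Multiply by 10/2 = 5:
h = -10, g = 15

Step 4: Verify.
14*(-10) + 10*(15) = 10 = 10 ✓

h = -10, g = 15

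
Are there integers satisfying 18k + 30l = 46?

Step 1: Compute gcd(18, 30).
gcd(18, 30) = 6

Step 2: Check divisibility.
Does 6 divide 46? 46 = 6 x 7 + 4, so no.

By the theorem on linear Diophantine equations, 18k + 30l = 46 has integer solutions if and only if gcd(18, 30) divides 46. Since 6 does not divide 46, no solutions exist.

No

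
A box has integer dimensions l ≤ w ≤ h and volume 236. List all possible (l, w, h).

Iterate l from 1 to ⌊236^(1/3)⌋. For each l dividing 236, iterate w ≥ l with w dividing 236/l, and set h = 236/(l·w).
Triples found (4): (1×1×236), (1×2×118), (1×4×59), (2×2×59)

(1×1×236), (1×2×118), (1×4×59), (2×2×59)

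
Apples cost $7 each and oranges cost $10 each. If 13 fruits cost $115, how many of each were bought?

Let a = apples, o = oranges.
a + o = 13
7a + 10o = 115
Substitute o = 13 - a:
7a + 10(13 - a) = 115
(7 - 10)a = 115 - 130
-3a = -15
a = 5, o = 13 - 5 = 8

Apples: 5, Oranges: 8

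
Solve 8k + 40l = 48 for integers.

Step 1: Check solvability.
gcd(8, 40) = 8
Since 8 divides 48, solutions exist.

Step 2: Apply extended Euclidean algorithm to find gcd.
We find integers such that 8*x0 + 40*y0 = 8

Step 3: Scale the particular solution.
Multiply by 48/8 = 6:
k = 6, l = 0

Step 4: Verify.
8*(6) + 40*(0) = 48 = 48 ✓

k = 6, l = 0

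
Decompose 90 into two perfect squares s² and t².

We need to find integers s, t > 0 such that s² + t² = 90.
Trying s = 3: t² = 90 - 3² = 90 - 9 = 81
t = 9
Check: 3² + 9² = 9 + 81 = 90 ✓

90 = 3² + 9²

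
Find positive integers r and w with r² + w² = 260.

We need to find integers r, w > 0 such that r² + w² = 260.
Trying r = 2: w² = 260 - 2² = 260 - 4 = 256
w = 16
Check: 2² + 16² = 4 + 256 = 260 ✓

260 = 2² + 16²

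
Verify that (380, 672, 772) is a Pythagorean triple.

Compute a² + b² = 380² + 672² = 144400 + 451584 = 595984
Compute c² = 772² = 595984
Since 595984 = 595984, confirmed.

Yes, it is a Pythagorean triple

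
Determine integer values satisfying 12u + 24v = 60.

Step 1: Check solvability.
gcd(12, 24) = 12
Since 12 divides 60, solutions exist.

Step 2: Apply extended Euclidean algorithm to find gcd.
We find integers such that 12*x0 + 24*y0 = 12

Step 3: Scale the particular solution.
Multiply by 60/12 = 5:
u = 5, v = 0

Step 4: Verify.
12*(5) + 24*(0) = 60 = 60 ✓

u = 5, v = 0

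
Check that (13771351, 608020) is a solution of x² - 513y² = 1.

Compute x² = 13771351² = 189650108365201
Compute 513y² = 513·608020² = 513·369688320400 = 189650108365200
x² - 513y² = 189650108365201 - 189650108365200 = 1
Since this equals 1, (13771351, 608020) is a solution.

Yes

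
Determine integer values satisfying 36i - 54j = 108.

Step 1: Check solvability.
gcd(36, 54) = 18
Since 18 divides 108, solutions exist.

Step 2: Apply extended Euclidean algorithm to find gcd.
We find integers such that 36*x0 + 54*y0 = 18

Step 3: Scale the particular solution.
Multiply by 108/18 = 6:
i = -6, j = -6

Step 4: Verify.
36*(-6) - 54*(-6) = 108 = 108 ✓

i = -6, j = -6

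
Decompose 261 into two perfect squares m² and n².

We need to find integers m, n > 0 such that m² + n² = 261.
Trying m = 6: n² = 261 - 6² = 261 - 36 = 225
n = 15
Check: 6² + 15² = 36 + 225 = 261 ✓

261 = 6² + 15²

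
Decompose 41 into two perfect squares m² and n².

We need to find integers m, n > 0 such that m² + n² = 41.
Trying m = 4: n² = 41 - 4² = 41 - 16 = 25
n = 5
Check: 4² + 5² = 16 + 25 = 41 ✓

41 = 4² + 5²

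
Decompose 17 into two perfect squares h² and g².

We need to find integers h, g > 0 such that h² + g² = 17.
Trying h = 1: g² = 17 - 1² = 17 - 1 = 16
g = 4
Check: 1² + 4² = 1 + 16 = 17 ✓

17 = 1² + 4²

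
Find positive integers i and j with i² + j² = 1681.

We need to find integers i, j > 0 such that i² + j² = 1681.
Trying i = 9: j² = 1681 - 9² = 1681 - 81 = 1600
j = 40
Check: 9² + 40² = 81 + 1600 = 1681 ✓

1681 = 9² + 40²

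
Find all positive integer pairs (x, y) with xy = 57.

The positive divisors of 57 are: 1, 3, 19, 57.
Each divisor d gives the pair (d, 57/d):
(1, 57), (3, 19), (19, 3), (57, 1)

(1, 57), (3, 19), (19, 3), (57, 1)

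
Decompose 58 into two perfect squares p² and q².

We need to find integers p, q > 0 such that p² + q² = 58.
Trying p = 3: q² = 58 - 3² = 58 - 9 = 49
q = 7
Check: 3² + 7² = 9 + 49 = 58 ✓

58 = 3² + 7²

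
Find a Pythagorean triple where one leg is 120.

We need the other leg and hypotenuse such that 120² + x² = c².
Take x = 715, c = 725: 120² + 715² = 14400 + 511225 = 525625 = 725² ✓
Triple: (715, 120, 725)

(715, 120, 725)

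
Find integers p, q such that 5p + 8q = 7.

Step 1: Check solvability.
gcd(5, 8) = 1
Since 1 divides 7, solutions exist.

Step 2: Apply extended Euclidean algorithm to find gcd.
We find integers such that 5*x0 + 8*y0 = 1

Step 3: Scale the particular solution.
Multiply by 7/1 = 7:
p = -21, q = 14

Step 4: Verify.
5*(-21) + 8*(14) = 7 = 7 ✓

p = -21, q = 14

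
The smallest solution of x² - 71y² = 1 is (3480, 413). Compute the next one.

Solutions to x² - Dy² = 1 are generated by powers of (x₀ + y₀√D).
The next solution satisfies x₁ + y₁√71 = (x₀ + y₀√71)², giving:
x₁ = x₀² + 71y₀² = 3480² + 71·413² = 12110400 + 12110399 = 24220799
y₁ = 2x₀y₀ = 2·3480·413 = 2874480

Verify: 24220799² - 71·2874480² = 586647104198401 - 586647104198400 = 1 ✓

x = 24220799, y = 2874480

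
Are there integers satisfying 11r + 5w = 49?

Step 1: Compute gcd(11, 5).
gcd(11, 5) = 1

Step 2: Check divisibility.
Does 1 divide 49? 49 = 1 x 49, so yes.

By the theorem on linear Diophantine equations, 11r + 5w = 49 has integer solutions if and only if gcd(11, 5) divides 49. Since 1 | 49, solutions exist.

Yes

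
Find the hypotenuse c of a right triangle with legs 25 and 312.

c² = a² + b² = 25² + 312² = 625 + 97344 = 97969
c = 313

313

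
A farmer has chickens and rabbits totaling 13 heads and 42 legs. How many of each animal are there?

Let c = chickens, r = rabbits.
Heads: c + r = 13
Legs: 2c + 4r = 42
From the first equation, c = 13 - r. Substitute:
2(13 - r) + 4r = 42
26 + 2r = 42
r = (42 - 26)/2 = 8
c = 13 - 8 = 5

Chickens: 5, Rabbits: 8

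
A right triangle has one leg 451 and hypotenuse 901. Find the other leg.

b² = c² - a² = 811801 - 203401 = 608400
b = 780

780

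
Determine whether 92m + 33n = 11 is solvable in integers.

Step 1: Compute gcd(92, 33).
gcd(92, 33) = 1

Step 2: Check divisibility.
Does 1 divide 11? 11 = 1 x 11, so yes.

By the theorem on linear Diophantine equations, 92m + 33n = 11 has integer solutions if and only if gcd(92, 33) divides 11. Since 1 | 11, solutions exist.

Yes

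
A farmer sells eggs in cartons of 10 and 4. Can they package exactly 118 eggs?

We need non-negative a, b with 10a + 4b = 118.
gcd(10, 4) = 2 divides 118.
Try a = 1: 4b = 118 - 10 = 108, so b = 27.
One way: 1 cartons of 10 and 27 cartons of 4.

Yes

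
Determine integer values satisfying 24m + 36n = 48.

Step 1: Check solvability.
gcd(24, 36) = 12
Since 12 divides 48, solutions exist.

Step 2: Apply extended Euclidean algorithm to find gcd.
We find integers such that 24*x0 + 36*y0 = 12

Step 3: Scale the particular solution.
Multiply by 48/12 = 4:
m = -4, n = 4

Step 4: Verify.
24*(-4) + 36*(4) = 48 = 48 ✓

m = -4, n = 4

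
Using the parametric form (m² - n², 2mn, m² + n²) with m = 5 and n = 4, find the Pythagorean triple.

a = m² - n² = 25 - 16 = 9
b = 2mn = 2·5·4 = 40
c = m² + n² = 25 + 16 = 41
Verify: 9² + 40² = 81 + 1600 = 1681 = 41² ✓

(9, 40, 41)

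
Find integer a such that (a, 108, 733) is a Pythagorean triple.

a² = c² - b² = 733² - 108² = 537289 - 11664 = 525625
a = sqrt(525625) = 725

725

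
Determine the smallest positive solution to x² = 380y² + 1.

We seek the smallest positive integers (x, y) with x² - 380y² = 1, i.e., x² = 380y² + 1.
Try successive y values:
y = 1: x² = 380·1² + 1 = 381, not a perfect square
y = 2: x² = 380·2² + 1 = 1521, x = 39 ✓

Verify: 39² - 380·2² = 1521 - 1520 = 1 ✓

x = 39, y = 2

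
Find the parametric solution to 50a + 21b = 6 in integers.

Step 1: Compute gcd(50, 21) = 1.
Since 1 divides 6, solutions exist.

Step 2: Find a particular solution using extended Euclidean algorithm.
We get a₀ = 48, b₀ = -114.
Check: 50*48 + 21*-114 = 6 = 6 ✓

Step 3: Write the general solution.
a = 48 + (21/1)t = 48 + 21t
b = -114 - (50/1)t = -114 - 50t
for any integer t.

a = 48 + 21t, b = -114 - 50t for integer t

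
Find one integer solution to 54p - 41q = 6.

Step 1: Check solvability.
gcd(54, 41) = 1
Since 1 divides 6, solutions exist.

Step 2: Apply extended Euclidean algorithm to find gcd.
We find integers such that 54*x0 + 41*y0 = 1

Step 3: Scale the particular solution.
Multiply by 6/1 = 6:
p = 114, q = 150

Step 4: Verify.
54*(114) - 41*(150) = 6 = 6 ✓

p = 114, q = 150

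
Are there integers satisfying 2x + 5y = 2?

Step 1: Compute gcd(2, 5).
gcd(2, 5) = 1

Step 2: Check divisibility.
Does 1 divide 2? 2 = 1 x 2, so yes.

By the theorem on linear Diophantine equations, 2x + 5y = 2 has integer solutions if and only if gcd(2, 5) divides 2. Since 1 | 2, solutions exist.

Yes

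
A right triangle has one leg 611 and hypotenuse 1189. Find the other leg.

b² = c² - a² = 1413721 - 373321 = 1040400
b = 1020

1020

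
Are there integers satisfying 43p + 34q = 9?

Step 1: Compute gcd(43, 34).
gcd(43, 34) = 1

Step 2: Check divisibility.
Does 1 divide 9? 9 = 1 x 9, so yes.

By the theorem on linear Diophantine equations, 43p + 34q = 9 has integer solutions if and only if gcd(43, 34) divides 9. Since 1 | 9, solutions exist.

Yes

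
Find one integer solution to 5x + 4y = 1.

Step 1: Check solvability.
gcd(5, 4) = 1
Since 1 divides 1, solutions exist.

Step 2: Apply extended Euclidean algorithm to find gcd.
We find integers such that 5*x0 + 4*y0 = 1

Step 3: Scale the particular solution.
Multiply by 1/1 = 1:
x = 1, y = -1

Step 4: Verify.
5*(1) + 4*(-1) = 1 = 1 ✓

x = 1, y = -1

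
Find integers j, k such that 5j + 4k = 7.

Step 1: Check solvability.
gcd(5, 4) = 1
Since 1 divides 7, solutions exist.

Step 2: Apply extended Euclidean algorithm to find gcd.
We find integers such that 5*x0 + 4*y0 = 1

Step 3: Scale the particular solution.
Multiply by 7/1 = 7:
j = 7, k = -7

Step 4: Verify.
5*(7) + 4*(-7) = 7 = 7 ✓

j = 7, k = -7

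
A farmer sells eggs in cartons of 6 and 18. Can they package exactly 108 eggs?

We need non-negative a, b with 6a + 18b = 108.
gcd(6, 18) = 6 divides 108.
Try a = 0: 18b = 108 - 0 = 108, so b = 6.
One way: 0 cartons of 6 and 6 cartons of 18.

Yes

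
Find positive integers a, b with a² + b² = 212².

We need a² + b² = 212² = 44944.
Trying: 180² + 112² = 32400 + 12544 = 44944 ✓

(180, 112, 212)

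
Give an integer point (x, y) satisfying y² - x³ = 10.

Try small integer x values and check whether x³ + 10 is a perfect square.
x = -1: x³ + 10 = -1³ + 10 = -1 + 10 = 9
Is 9 a perfect square? 3² = 9 ✓
So (x, y) = (-1, -3) is a solution.

x = -1, y = -3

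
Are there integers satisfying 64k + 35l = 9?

Step 1: Compute gcd(64, 35).
gcd(64, 35) = 1

Step 2: Check divisibility.
Does 1 divide 9? 9 = 1 x 9, so yes.

By the theorem on linear Diophantine equations, 64k + 35l = 9 has integer solutions if and only if gcd(64, 35) divides 9. Since 1 | 9, solutions exist.

Yes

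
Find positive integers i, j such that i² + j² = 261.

Search for i with 261 - i² a perfect square.
i = 6: 261 - 6² = 261 - 36 = 225 = 15² ✓
So i = 6, j = 15.

i = 6, j = 15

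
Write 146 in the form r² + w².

We need to find integers r, w > 0 such that r² + w² = 146.
Trying r = 5: w² = 146 - 5² = 146 - 25 = 121
w = 11
Check: 5² + 11² = 25 + 121 = 146 ✓

146 = 5² + 11²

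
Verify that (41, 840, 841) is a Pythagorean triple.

Compute a² + b²:
41² + 840² = 1681 + 705600 = 707281
Compute c²:
841² = 707281
Since 707281 = 707281, it is a Pythagorean triple.

Yes, it is a Pythagorean triple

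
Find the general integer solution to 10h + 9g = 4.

Step 1: Compute gcd(10, 9) = 1.
Since 1 divides 4, solutions exist.

Step 2: Find a particular solution using extended Euclidean algorithm.
We get h₀ = 4, g₀ = -4.
Check: 10*4 + 9*-4 = 4 = 4 ✓

Step 3: Write the general solution.
h = 4 + (9/1)t = 4 + 9t
g = -4 - (10/1)t = -4 - 10t
for any integer t.

h = 4 + 9t, g = -4 - 10t for integer t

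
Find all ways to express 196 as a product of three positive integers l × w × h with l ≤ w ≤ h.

Iterate l from 1 to ⌊196^(1/3)⌋. For each l dividing 196, iterate w ≥ l with w dividing 196/l, and set h = 196/(l·w).
Triples found (8): (1×1×196), (1×2×98), (1×4×49), (1×7×28), (1×14×14), (2×2×49), (2×7×14), (4×7×7)

(1×1×196), (1×2×98), (1×4×49), (1×7×28), (1×14×14), (2×2×49), (2×7×14), (4×7×7)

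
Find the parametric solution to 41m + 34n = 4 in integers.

Step 1: Compute gcd(41, 34) = 1.
Since 1 divides 4, solutions exist.

Step 2: Find a particular solution using extended Euclidean algorithm.
We get m₀ = 20, n₀ = -24.
Check: 41*20 + 34*-24 = 4 = 4 ✓

Step 3: Write the general solution.
m = 20 + (34/1)t = 20 + 34t
n = -24 - (41/1)t = -24 - 41t
for any integer t.

m = 20 + 34t, n = -24 - 41t for integer t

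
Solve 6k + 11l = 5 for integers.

Step 1: Check solvability.
gcd(6, 11) = 1
Since 1 divides 5, solutions exist.

Step 2: Apply extended Euclidean algorithm to find gcd.
We find integers such that 6*x0 + 11*y0 = 1

Step 3: Scale the particular solution.
Multiply by 5/1 = 5:
k = 10, l = -5

Step 4: Verify.
6*(10) + 11*(-5) = 5 = 5 ✓

k = 10, l = -5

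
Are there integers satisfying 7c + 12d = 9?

Step 1: Compute gcd(7, 12).
gcd(7, 12) = 1

Step 2: Check divisibility.
Does 1 divide 9? 9 = 1 x 9, so yes.

By the theorem on linear Diophantine equations, 7c + 12d = 9 has integer solutions if and only if gcd(7, 12) divides 9. Since 1 | 9, solutions exist.

Yes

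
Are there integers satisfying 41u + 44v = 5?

Step 1: Compute gcd(41, 44).
gcd(41, 44) = 1

Step 2: Check divisibility.
Does 1 divide 5? 5 = 1 x 5, so yes.

By the theorem on linear Diophantine equations, 41u + 44v = 5 has integer solutions if and only if gcd(41, 44) divides 5. Since 1 | 5, solutions exist.

Yes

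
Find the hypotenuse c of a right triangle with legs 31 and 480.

c² = a² + b² = 31² + 480² = 961 + 230400 = 231361
c = 481

481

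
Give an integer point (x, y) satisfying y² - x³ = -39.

Try small integer x values and check whether x³ - 39 is a perfect square.
x = 10: x³ - 39 = 10³ - 39 = 1000 - 39 = 961
Is 961 a perfect square? 31² = 961 ✓
So (x, y) = (10, 31) is a solution.

x = 10, y = 31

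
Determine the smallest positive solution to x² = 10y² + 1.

We seek the smallest positive integers (x, y) with x² - 10y² = 1, i.e., x² = 10y² + 1.
Try successive y values:
y = 1: x² = 10·1² + 1 = 11, not a perfect square
y = 2: x² = 10·2² + 1 = 41, not a perfect square
y = 3: x² = 10·3² + 1 = 91, not a perfect square
... continuing the search (or via continued fractions) ...
y = 6: x² = 10·6² + 1 = 361, x = 19 ✓

Verify: 19² - 10·6² = 361 - 360 = 1 ✓

x = 19, y = 6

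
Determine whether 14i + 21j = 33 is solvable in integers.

Step 1: Compute gcd(14, 21).
gcd(14, 21) = 7

Step 2: Check divisibility.
Does 7 divide 33? 33 = 7 x 4 + 5, so no.

By the theorem on linear Diophantine equations, 14i + 21j = 33 has integer solutions if and only if gcd(14, 21) divides 33. Since 7 does not divide 33, no solutions exist.

No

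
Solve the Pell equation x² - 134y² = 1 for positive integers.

We seek the smallest positive integers (x, y) with x² - 134y² = 1, i.e., x² = 134y² + 1.
Try successive y values:
y = 1: x² = 134·1² + 1 = 135, not a perfect square
y = 2: x² = 134·2² + 1 = 537, not a perfect square
y = 3: x² = 134·3² + 1 = 1207, not a perfect square
... continuing the search (or via continued fractions) ...
y = 12606: x² = 134·12606² + 1 = 21294105625, x = 145925 ✓

Verify: 145925² - 134·12606² = 21294105625 - 21294105624 = 1 ✓

x = 145925, y = 12606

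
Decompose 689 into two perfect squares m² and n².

We need to find integers m, n > 0 such that m² + n² = 689.
Trying m = 8: n² = 689 - 8² = 689 - 64 = 625
n = 25
Check: 8² + 25² = 64 + 625 = 689 ✓

689 = 8² + 25²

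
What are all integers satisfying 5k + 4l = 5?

Step 1: Compute gcd(5, 4) = 1.
Since 1 divides 5, solutions exist.

Step 2: Find a particular solution using extended Euclidean algorithm.
We get k₀ = 5, l₀ = -5.
Check: 5*5 + 4*-5 = 5 = 5 ✓

Step 3: Write the general solution.
k = 5 + (4/1)t = 5 + 4t
l = -5 - (5/1)t = -5 - 5t
for any integer t.

k = 5 + 4t, l = -5 - 5t for integer t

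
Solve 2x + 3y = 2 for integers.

Step 1: Check solvability.
gcd(2, 3) = 1
Since 1 divides 2, solutions exist.

Step 2: Apply extended Euclidean algorithm to find gcd.
We find integers such that 2*x0 + 3*y0 = 1

Step 3: Scale the particular solution.
Multiply by 2/1 = 2:
x = -2, y = 2

Step 4: Verify.
2*(-2) + 3*(2) = 2 = 2 ✓

x = -2, y = 2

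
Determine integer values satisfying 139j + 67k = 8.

Step 1: Check solvability.
gcd(139, 67) = 1
Since 1 divides 8, solutions exist.

Step 2: Apply extended Euclidean algorithm to find gcd.
We find integers such that 139*x0 + 67*y0 = 1

Step 3: Scale the particular solution.
Multiply by 8/1 = 8:
j = 216, k = -448

Step 4: Verify.
139*(216) + 67*(-448) = 8 = 8 ✓

j = 216, k = -448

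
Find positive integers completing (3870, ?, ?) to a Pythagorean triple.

We need the other leg and hypotenuse such that 3870² + x² = c².
Take x = 4872, c = 6222: 3870² + 4872² = 14976900 + 23736384 = 38713284 = 6222² ✓
Triple: (3870, 4872, 6222)

(3870, 4872, 6222)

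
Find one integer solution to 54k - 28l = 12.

Step 1: Check solvability.
gcd(54, 28) = 2
Since 2 divides 12, solutions exist.

Step 2: Apply extended Euclidean algorithm to find gcd.
We find integers such that 54*x0 + 28*y0 = 2

Step 3: Scale the particular solution.
Multiply by 12/2 = 6:
k = -6, l = -12

Step 4: Verify.
54*(-6) - 28*(-12) = 12 = 12 ✓

k = -6, l = -12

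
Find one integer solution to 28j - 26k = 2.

Step 1: Check solvability.
gcd(28, 26) = 2
Since 2 divides 2, solutions exist.

Step 2: Apply extended Euclidean algorithm to find gcd.
We find integers such that 28*x0 + 26*y0 = 2

Step 3: Scale the particular solution.
Multiply by 2/2 = 1:
j = 1, k = 1

Step 4: Verify.
28*(1) - 26*(1) = 2 = 2 ✓

j = 1, k = 1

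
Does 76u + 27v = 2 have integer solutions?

Step 1: Compute gcd(76, 27).
gcd(76, 27) = 1

Step 2: Check divisibility.
Does 1 divide 2? 2 = 1 x 2, so yes.

By the theorem on linear Diophantine equations, 76u + 27v = 2 has integer solutions if and only if gcd(76, 27) divides 2. Since 1 | 2, solutions exist.

Yes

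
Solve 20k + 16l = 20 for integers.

Step 1: Check solvability.
gcd(20, 16) = 4
Since 4 divides 20, solutions exist.

Step 2: Apply extended Euclidean algorithm to find gcd.
We find integers such that 20*x0 + 16*y0 = 4

Step 3: Scale the particular solution.
Multiply by 20/4 = 5:
k = 5, l = -5

Step 4: Verify.
20*(5) + 16*(-5) = 20 = 20 ✓

k = 5, l = -5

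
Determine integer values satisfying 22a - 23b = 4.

Step 1: Check solvability.
gcd(22, 23) = 1
Since 1 divides 4, solutions exist.

Step 2: Apply extended Euclidean algorithm to find gcd.
We find integers such that 22*x0 + 23*y0 = 1

Step 3: Scale the particular solution.
Multiply by 4/1 = 4:
a = -4, b = -4

Step 4: Verify.
22*(-4) - 23*(-4) = 4 = 4 ✓

a = -4, b = -4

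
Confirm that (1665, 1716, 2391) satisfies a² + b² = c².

Compute a² + b² = 1665² + 1716² = 2772225 + 2944656 = 5716881
Compute c² = 2391² = 5716881
Since 5716881 = 5716881, confirmed.

Yes, it is a Pythagorean triple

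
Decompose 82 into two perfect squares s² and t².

We need to find integers s, t > 0 such that s² + t² = 82.
Trying s = 1: t² = 82 - 1² = 82 - 1 = 81
t = 9
Check: 1² + 9² = 1 + 81 = 82 ✓

82 = 1² + 9²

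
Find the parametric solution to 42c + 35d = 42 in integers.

Step 1: Compute gcd(42, 35) = 7.
Since 7 divides 42, solutions exist.

Step 2: Find a particular solution using extended Euclidean algorithm.
We get c₀ = 6, d₀ = -6.
Check: 42*6 + 35*-6 = 42 = 42 ✓

Step 3: Write the general solution.
c = 6 + (35/7)t = 6 + 5t
d = -6 - (42/7)t = -6 - 6t
for any integer t.

c = 6 + 5t, d = -6 - 6t for integer t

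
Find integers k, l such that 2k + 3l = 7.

Step 1: Check solvability.
gcd(2, 3) = 1
Since 1 divides 7, solutions exist.

Step 2: Apply extended Euclidean algorithm to find gcd.
We find integers such that 2*x0 + 3*y0 = 1

Step 3: Scale the particular solution.
Multiply by 7/1 = 7:
k = -7, l = 7

Step 4: Verify.
2*(-7) + 3*(7) = 7 = 7 ✓

k = -7, l = 7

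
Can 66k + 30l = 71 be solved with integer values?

Step 1: Compute gcd(66, 30).
gcd(66, 30) = 6

Step 2: Check divisibility.
Does 6 divide 71? 71 = 6 x 11 + 5, so no.

By the theorem on linear Diophantine equations, 66k + 30l = 71 has integer solutions if and only if gcd(66, 30) divides 71. Since 6 does not divide 71, no solutions exist.

No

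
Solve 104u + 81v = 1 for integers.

Step 1: Check solvability.
gcd(104, 81) = 1
Since 1 divides 1, solutions exist.

Step 2: Apply extended Euclidean algorithm to find gcd.
We find integers such that 104*x0 + 81*y0 = 1

Step 3: Scale the particular solution.
Multiply by 1/1 = 1:
u = -7, v = 9

Step 4: Verify.
104*(-7) + 81*(9) = 1 = 1 ✓

u = -7, v = 9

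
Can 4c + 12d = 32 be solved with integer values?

Step 1: Compute gcd(4, 12).
gcd(4, 12) = 4

Step 2: Check divisibility.
Does 4 divide 32? 32 = 4 x 8, so yes.

By the theorem on linear Diophantine equations, 4c + 12d = 32 has integer solutions if and only if gcd(4, 12) divides 32. Since 4 | 32, solutions exist.

Yes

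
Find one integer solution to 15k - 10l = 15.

Step 1: Check solvability.
gcd(15, 10) = 5
Since 5 divides 15, solutions exist.

Step 2: Apply extended Euclidean algorithm to find gcd.
We find integers such that 15*x0 + 10*y0 = 5

Step 3: Scale the particular solution.
Multiply by 15/5 = 3:
k = 3, l = 3

Step 4: Verify.
15*(3) - 10*(3) = 15 = 15 ✓

k = 3, l = 3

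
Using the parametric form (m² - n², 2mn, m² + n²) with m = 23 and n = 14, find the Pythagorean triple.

a = m² - n² = 23² - 14² = 529 - 196 = 333
b = 2mn = 2·23·14 = 644
c = m² + n² = 529 + 196 = 725
Verify: 333² + 644² = 110889 + 414736 = 525625 = 725² ✓

(333, 644, 725)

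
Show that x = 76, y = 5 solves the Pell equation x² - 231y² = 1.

Compute x² = 76² = 5776
Compute 231y² = 231·5² = 231·25 = 5775
x² - 231y² = 5776 - 5775 = 1
Since this equals 1, (76, 5) is a solution.

Yes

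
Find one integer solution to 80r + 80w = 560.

Step 1: Check solvability.
gcd(80, 80) = 80
Since 80 divides 560, solutions exist.

Step 2: Apply extended Euclidean algorithm to find gcd.
We find integers such that 80*x0 + 80*y0 = 80

Step 3: Scale the particular solution.
Multiply by 560/80 = 7:
r = 0, w = 7

Step 4: Verify.
80*(0) + 80*(7) = 560 = 560 ✓

r = 0, w = 7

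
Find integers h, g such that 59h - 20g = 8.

Step 1: Check solvability.
gcd(59, 20) = 1
Since 1 divides 8, solutions exist.

Step 2: Apply extended Euclidean algorithm to find gcd.
We find integers such that 59*x0 + 20*y0 = 1

Step 3: Scale the particular solution.
Multiply by 8/1 = 8:
h = -8, g = -24

Step 4: Verify.
59*(-8) - 20*(-24) = 8 = 8 ✓

h = -8, g = -24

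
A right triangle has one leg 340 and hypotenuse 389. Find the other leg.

a² = c² - b² = 151321 - 115600 = 35721
a = 189

189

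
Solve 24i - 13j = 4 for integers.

Step 1: Check solvability.
gcd(24, 13) = 1
Since 1 divides 4, solutions exist.

Step 2: Apply extended Euclidean algorithm to find gcd.
We find integers such that 24*x0 + 13*y0 = 1

Step 3: Scale the particular solution.
Multiply by 4/1 = 4:
i = 24, j = 44

Step 4: Verify.
24*(24) - 13*(44) = 4 = 4 ✓

i = 24, j = 44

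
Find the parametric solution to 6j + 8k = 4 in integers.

Step 1: Compute gcd(6, 8) = 2.
Since 2 divides 4, solutions exist.

Step 2: Find a particular solution using extended Euclidean algorithm.
We get j₀ = -2, k₀ = 2.
Check: 6*-2 + 8*2 = 4 = 4 ✓

Step 3: Write the general solution.
j = -2 + (8/2)t = -2 + 4t
k = 2 - (6/2)t = 2 - 3t
for any integer t.

j = -2 + 4t, k = 2 - 3t for integer t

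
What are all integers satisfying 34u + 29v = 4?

Step 1: Compute gcd(34, 29) = 1.
Since 1 divides 4, solutions exist.

Step 2: Find a particular solution using extended Euclidean algorithm.
We get u₀ = 24, v₀ = -28.
Check: 34*24 + 29*-28 = 4 = 4 ✓

Step 3: Write the general solution.
u = 24 + (29/1)t = 24 + 29t
v = -28 - (34/1)t = -28 - 34t
for any integer t.

u = 24 + 29t, v = -28 - 34t for integer t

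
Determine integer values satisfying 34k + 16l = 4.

Step 1: Check solvability.
gcd(34, 16) = 2
Since 2 divides 4, solutions exist.

Step 2: Apply extended Euclidean algorithm to find gcd.
We find integers such that 34*x0 + 16*y0 = 2

Step 3: Scale the particular solution.
Multiply by 4/2 = 2:
k = 2, l = -4

Step 4: Verify.
34*(2) + 16*(-4) = 4 = 4 ✓

k = 2, l = -4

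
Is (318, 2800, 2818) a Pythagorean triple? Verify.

Compute a² + b² = 318² + 2800² = 101124 + 7840000 = 7941124
Compute c² = 2818² = 7941124
Since 7941124 = 7941124, confirmed.

Yes, it is a Pythagorean triple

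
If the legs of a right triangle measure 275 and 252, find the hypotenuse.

c² = a² + b² = 275² + 252² = 75625 + 63504 = 139129
c = 373

373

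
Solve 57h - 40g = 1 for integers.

Step 1: Check solvability.
gcd(57, 40) = 1
Since 1 divides 1, solutions exist.

Step 2: Apply extended Euclidean algorithm to find gcd.
We find integers such that 57*x0 + 40*y0 = 1

Step 3: Scale the particular solution.
Multiply by 1/1 = 1:
h = -7, g = -10

Step 4: Verify.
57*(-7) - 40*(-10) = 1 = 1 ✓

h = -7, g = -10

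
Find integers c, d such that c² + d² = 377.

We need to find integers c, d > 0 such that c² + d² = 377.
Trying c = 4: d² = 377 - 4² = 377 - 16 = 361
d = 19
Check: 4² + 19² = 16 + 361 = 377 ✓

377 = 4² + 19²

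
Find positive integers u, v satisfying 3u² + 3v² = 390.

Try small values of u and check whether (390 - 3u²)/3 is a perfect square.
u = 7: 3·7² = 147, so 3v² = 390 - 147 = 243, giving v² = 81, v = 9.
Check: 3·7² + 3·9² = 147 + 243 = 390 ✓

u = 7, v = 9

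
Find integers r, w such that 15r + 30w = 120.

Step 1: Check solvability.
gcd(15, 30) = 15
Since 15 divides 120, solutions exist.

Step 2: Apply extended Euclidean algorithm to find gcd.
We find integers such that 15*x0 + 30*y0 = 15

Step 3: Scale the particular solution.
Multiply by 120/15 = 8:
r = 8, w = 0

Step 4: Verify.
15*(8) + 30*(0) = 120 = 120 ✓

r = 8, w = 0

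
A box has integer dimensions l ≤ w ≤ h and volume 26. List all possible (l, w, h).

Iterate l from 1 to ⌊26^(1/3)⌋. For each l dividing 26, iterate w ≥ l with w dividing 26/l, and set h = 26/(l·w).
Triples found (2): (1×1×26), (1×2×13)

(1×1×26), (1×2×13)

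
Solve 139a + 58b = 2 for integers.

Step 1: Check solvability.
gcd(139, 58) = 1
Since 1 divides 2, solutions exist.

Step 2: Apply extended Euclidean algorithm to find gcd.
We find integers such that 139*x0 + 58*y0 = 1

Step 3: Scale the particular solution.
Multiply by 2/1 = 2:
a = -10, b = 24

Step 4: Verify.
139*(-10) + 58*(24) = 2 = 2 ✓

a = -10, b = 24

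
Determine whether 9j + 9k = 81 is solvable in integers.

Step 1: Compute gcd(9, 9).
gcd(9, 9) = 9

Step 2: Check divisibility.
Does 9 divide 81? 81 = 9 x 9, so yes.

By the theorem on linear Diophantine equations, 9j + 9k = 81 has integer solutions if and only if gcd(9, 9) divides 81. Since 9 | 81, solutions exist.

Yes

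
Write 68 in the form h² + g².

We need to find integers h, g > 0 such that h² + g² = 68.
Trying h = 2: g² = 68 - 2² = 68 - 4 = 64
g = 8
Check: 2² + 8² = 4 + 64 = 68 ✓

68 = 2² + 8²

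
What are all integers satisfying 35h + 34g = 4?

Step 1: Compute gcd(35, 34) = 1.
Since 1 divides 4, solutions exist.

Step 2: Find a particular solution using extended Euclidean algorithm.
We get h₀ = 4, g₀ = -4.
Check: 35*4 + 34*-4 = 4 = 4 ✓

Step 3: Write the general solution.
h = 4 + (34/1)t = 4 + 34t
g = -4 - (35/1)t = -4 - 35t
for any integer t.

h = 4 + 34t, g = -4 - 35t for integer t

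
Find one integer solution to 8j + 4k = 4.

Step 1: Check solvability.
gcd(8, 4) = 4
Since 4 divides 4, solutions exist.

Step 2: Apply extended Euclidean algorithm to find gcd.
We find integers such that 8*x0 + 4*y0 = 4

Step 3: Scale the particular solution.
Multiply by 4/4 = 1:
j = 0, k = 1

Step 4: Verify.
8*(0) + 4*(1) = 4 = 4 ✓

j = 0, k = 1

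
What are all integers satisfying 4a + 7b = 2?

Step 1: Compute gcd(4, 7) = 1.
Since 1 divides 2, solutions exist.

Step 2: Find a particular solution using extended Euclidean algorithm.
We get a₀ = 4, b₀ = -2.
Check: 4*4 + 7*-2 = 2 = 2 ✓

Step 3: Write the general solution.
a = 4 + (7/1)t = 4 + 7t
b = -2 - (4/1)t = -2 - 4t
for any integer t.

a = 4 + 7t, b = -2 - 4t for integer t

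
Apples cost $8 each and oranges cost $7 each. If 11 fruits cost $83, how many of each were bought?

Let a = apples, o = oranges.
a + o = 11
8a + 7o = 83
Substitute o = 11 - a:
8a + 7(11 - a) = 83
(8 - 7)a = 83 - 77
1a = 6
a = 6, o = 11 - 6 = 5

Apples: 6, Oranges: 5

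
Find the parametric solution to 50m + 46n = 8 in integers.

Step 1: Compute gcd(50, 46) = 2.
Since 2 divides 8, solutions exist.

Step 2: Find a particular solution using extended Euclidean algorithm.
We get m₀ = -44, n₀ = 48.
Check: 50*-44 + 46*48 = 8 = 8 ✓

Step 3: Write the general solution.
m = -44 + (46/2)t = -44 + 23t
n = 48 - (50/2)t = 48 - 25t
for any integer t.

m = -44 + 23t, n = 48 - 25t for integer t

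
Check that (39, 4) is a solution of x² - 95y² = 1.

Compute x² = 39² = 1521
Compute 95y² = 95·4² = 95·16 = 1520
x² - 95y² = 1521 - 1520 = 1
Since this equals 1, (39, 4) is a solution.

Yes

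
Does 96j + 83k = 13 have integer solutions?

Step 1: Compute gcd(96, 83).
gcd(96, 83) = 1

Step 2: Check divisibility.
Does 1 divide 13? 13 = 1 x 13, so yes.

By the theorem on linear Diophantine equations, 96j + 83k = 13 has integer solutions if and only if gcd(96, 83) divides 13. Since 1 | 13, solutions exist.

Yes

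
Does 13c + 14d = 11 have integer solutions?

Step 1: Compute gcd(13, 14).
gcd(13, 14) = 1

Step 2: Check divisibility.
Does 1 divide 11? 11 = 1 x 11, so yes.

By the theorem on linear Diophantine equations, 13c + 14d = 11 has integer solutions if and only if gcd(13, 14) divides 11. Since 1 | 11, solutions exist.

Yes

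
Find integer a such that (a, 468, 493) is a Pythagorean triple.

a² = c² - b² = 493² - 468² = 243049 - 219024 = 24025
a = sqrt(24025) = 155

155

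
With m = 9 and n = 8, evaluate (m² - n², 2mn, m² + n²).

a = m² - n² = 81 - 64 = 17
b = 2mn = 2·9·8 = 144
c = m² + n² = 81 + 64 = 145
Verify: 17² + 144² = 289 + 20736 = 21025 = 145² ✓

(17, 144, 145)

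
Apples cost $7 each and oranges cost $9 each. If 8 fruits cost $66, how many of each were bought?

Let a = apples, o = oranges.
a + o = 8
7a + 9o = 66
Substitute o = 8 - a:
7a + 9(8 - a) = 66
(7 - 9)a = 66 - 72
-2a = -6
a = 3, o = 8 - 3 = 5

Apples: 3, Oranges: 5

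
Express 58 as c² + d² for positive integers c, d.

We need to find integers c, d > 0 such that c² + d² = 58.
Trying c = 3: d² = 58 - 3² = 58 - 9 = 49
d = 7
Check: 3² + 7² = 9 + 49 = 58 ✓

58 = 3² + 7²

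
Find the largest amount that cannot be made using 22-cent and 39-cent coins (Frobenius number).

For two coprime denominations a and b, the Frobenius number (largest value not representable as a non-negative combination) is ab - a - b.
Here gcd(22, 39) = 1, so they are coprime.
F(22, 39) = 22·39 - 22 - 39 = 858 - 61 = 797

797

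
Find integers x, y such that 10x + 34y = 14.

Step 1: Check solvability.
gcd(10, 34) = 2
Since 2 divides 14, solutions exist.

Step 2: Apply extended Euclidean algorithm to find gcd.
We find integers such that 10*x0 + 34*y0 = 2

Step 3: Scale the particular solution.
Multiply by 14/2 = 7:
x = 49, y = -14

Step 4: Verify.
10*(49) + 34*(-14) = 14 = 14 ✓

x = 49, y = -14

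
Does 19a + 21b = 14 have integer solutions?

Step 1: Compute gcd(19, 21).
gcd(19, 21) = 1

Step 2: Check divisibility.
Does 1 divide 14? 14 = 1 x 14, so yes.

By the theorem on linear Diophantine equations, 19a + 21b = 14 has integer solutions if and only if gcd(19, 21) divides 14. Since 1 | 14, solutions exist.

Yes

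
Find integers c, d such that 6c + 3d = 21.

Step 1: Check solvability.
gcd(6, 3) = 3
Since 3 divides 21, solutions exist.

Step 2: Apply extended Euclidean algorithm to find gcd.
We find integers such that 6*x0 + 3*y0 = 3

Step 3: Scale the particular solution.
Multiply by 21/3 = 7:
c = 0, d = 7

Step 4: Verify.
6*(0) + 3*(7) = 21 = 21 ✓

c = 0, d = 7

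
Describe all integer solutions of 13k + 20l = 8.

Step 1: Compute gcd(13, 20) = 1.
Since 1 divides 8, solutions exist.

Step 2: Find a particular solution using extended Euclidean algorithm.
We get k₀ = -24, l₀ = 16.
Check: 13*-24 + 20*16 = 8 = 8 ✓

Step 3: Write the general solution.
k = -24 + (20/1)t = -24 + 20t
l = 16 - (13/1)t = 16 - 13t
for any integer t.

k = -24 + 20t, l = 16 - 13t for integer t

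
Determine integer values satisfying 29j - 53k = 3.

Step 1: Check solvability.
gcd(29, 53) = 1
Since 1 divides 3, solutions exist.

Step 2: Apply extended Euclidean algorithm to find gcd.
We find integers such that 29*x0 + 53*y0 = 1

Step 3: Scale the particular solution.
Multiply by 3/1 = 3:
j = 33, k = 18

Step 4: Verify.
29*(33) - 53*(18) = 3 = 3 ✓

j = 33, k = 18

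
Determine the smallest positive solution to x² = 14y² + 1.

We seek the smallest positive integers (x, y) with x² - 14y² = 1, i.e., x² = 14y² + 1.
Try successive y values:
y = 1: x² = 14·1² + 1 = 15, not a perfect square
y = 2: x² = 14·2² + 1 = 57, not a perfect square
y = 3: x² = 14·3² + 1 = 127, not a perfect square
... continuing the search (or via continued fractions) ...
y = 4: x² = 14·4² + 1 = 225, x = 15 ✓

Verify: 15² - 14·4² = 225 - 224 = 1 ✓

x = 15, y = 4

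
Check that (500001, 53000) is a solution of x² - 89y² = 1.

Compute x² = 500001² = 250001000001
Compute 89y² = 89·53000² = 89·2809000000 = 250001000000
x² - 89y² = 250001000001 - 250001000000 = 1
Since this equals 1, (500001, 53000) is a solution.

Yes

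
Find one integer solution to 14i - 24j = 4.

Step 1: Check solvability.
gcd(14, 24) = 2
Since 2 divides 4, solutions exist.

Step 2: Apply extended Euclidean algorithm to find gcd.
We find integers such that 14*x0 + 24*y0 = 2

Step 3: Scale the particular solution.
Multiply by 4/2 = 2:
i = -10, j = -6

Step 4: Verify.
14*(-10) - 24*(-6) = 4 = 4 ✓

i = -10, j = -6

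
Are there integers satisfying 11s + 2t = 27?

Step 1: Compute gcd(11, 2).
gcd(11, 2) = 1

Step 2: Check divisibility.
Does 1 divide 27? 27 = 1 x 27, so yes.

By the theorem on linear Diophantine equations, 11s + 2t = 27 has integer solutions if and only if gcd(11, 2) divides 27. Since 1 | 27, solutions exist.

Yes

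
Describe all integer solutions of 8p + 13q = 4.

Step 1: Compute gcd(8, 13) = 1.
Since 1 divides 4, solutions exist.

Step 2: Find a particular solution using extended Euclidean algorithm.
We get p₀ = 20, q₀ = -12.
Check: 8*20 + 13*-12 = 4 = 4 ✓

Step 3: Write the general solution.
p = 20 + (13/1)t = 20 + 13t
q = -12 - (8/1)t = -12 - 8t
for any integer t.

p = 20 + 13t, q = -12 - 8t for integer t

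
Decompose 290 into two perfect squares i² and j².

We need to find integers i, j > 0 such that i² + j² = 290.
Trying i = 1: j² = 290 - 1² = 290 - 1 = 289
j = 17
Check: 1² + 17² = 1 + 289 = 290 ✓

290 = 1² + 17²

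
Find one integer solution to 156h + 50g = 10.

Step 1: Check solvability.
gcd(156, 50) = 2
Since 2 divides 10, solutions exist.

Step 2: Apply extended Euclidean algorithm to find gcd.
We find integers such that 156*x0 + 50*y0 = 2

Step 3: Scale the particular solution.
Multiply by 10/2 = 5:
h = -40, g = 125

Step 4: Verify.
156*(-40) + 50*(125) = 10 = 10 ✓

h = -40, g = 125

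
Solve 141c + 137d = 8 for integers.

Step 1: Check solvability.
gcd(141, 137) = 1
Since 1 divides 8, solutions exist.

Step 2: Apply extended Euclidean algorithm to find gcd.
We find integers such that 141*x0 + 137*y0 = 1

Step 3: Scale the particular solution.
Multiply by 8/1 = 8:
c = -272, d = 280

Step 4: Verify.
141*(-272) + 137*(280) = 8 = 8 ✓

c = -272, d = 280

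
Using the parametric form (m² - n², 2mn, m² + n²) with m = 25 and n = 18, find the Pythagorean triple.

a = m² - n² = 25² - 18² = 625 - 324 = 301
b = 2mn = 2·25·18 = 900
c = m² + n² = 625 + 324 = 949
Verify: 301² + 900² = 90601 + 810000 = 900601 = 949² ✓

(301, 900, 949)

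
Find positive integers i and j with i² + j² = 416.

We need to find integers i, j > 0 such that i² + j² = 416.
Trying i = 4: j² = 416 - 4² = 416 - 16 = 400
j = 20
Check: 4² + 20² = 16 + 400 = 416 ✓

416 = 4² + 20²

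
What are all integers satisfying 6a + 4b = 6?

Step 1: Compute gcd(6, 4) = 2.
Since 2 divides 6, solutions exist.

Step 2: Find a particular solution using extended Euclidean algorithm.
We get a₀ = 3, b₀ = -3.
Check: 6*3 + 4*-3 = 6 = 6 ✓

Step 3: Write the general solution.
a = 3 + (4/2)t = 3 + 2t
b = -3 - (6/2)t = -3 - 3t
for any integer t.

a = 3 + 2t, b = -3 - 3t for integer t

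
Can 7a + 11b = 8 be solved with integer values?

Step 1: Compute gcd(7, 11).
gcd(7, 11) = 1

Step 2: Check divisibility.
Does 1 divide 8? 8 = 1 x 8, so yes.

By the theorem on linear Diophantine equations, 7a + 11b = 8 has integer solutions if and only if gcd(7, 11) divides 8. Since 1 | 8, solutions exist.

Yes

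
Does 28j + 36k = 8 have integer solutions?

Step 1: Compute gcd(28, 36).
gcd(28, 36) = 4

Step 2: Check divisibility.
Does 4 divide 8? 8 = 4 x 2, so yes.

By the theorem on linear Diophantine equations, 28j + 36k = 8 has integer solutions if and only if gcd(28, 36) divides 8. Since 4 | 8, solutions exist.

Yes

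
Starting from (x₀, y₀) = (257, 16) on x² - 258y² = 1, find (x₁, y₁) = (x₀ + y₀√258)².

Solutions to x² - Dy² = 1 are generated by powers of (x₀ + y₀√D).
The next solution satisfies x₁ + y₁√258 = (x₀ + y₀√258)², giving:
x₁ = x₀² + 258y₀² = 257² + 258·16² = 66049 + 66048 = 132097
y₁ = 2x₀y₀ = 2·257·16 = 8224

Verify: 132097² - 258·8224² = 17449617409 - 17449617408 = 1 ✓

x = 132097, y = 8224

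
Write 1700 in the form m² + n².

We need to find integers m, n > 0 such that m² + n² = 1700.
Trying m = 10: n² = 1700 - 10² = 1700 - 100 = 1600
n = 40
Check: 10² + 40² = 100 + 1600 = 1700 ✓

1700 = 10² + 40²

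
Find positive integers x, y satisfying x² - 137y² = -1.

We need x² = 137y² - 1. Try successive y:
y = 1: x² = 137·1² - 1 = 136, not a perfect square
y = 2: x² = 137·2² - 1 = 547, not a perfect square
y = 3: x² = 137·3² - 1 = 1232, not a perfect square
...
y = 149: x² = 137·149² - 1 = 3041536 = 1744² ✓
Check: 1744² - 137·149² = 3041536 - 3041537 = -1 ✓

x = 1744, y = 149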